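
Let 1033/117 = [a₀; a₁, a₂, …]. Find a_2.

4

1033 = 8·117 + 97   →  a_0 = 8
117 = 1·97 + 20   →  a_1 = 1
97 = 4·20 + 17   →  a_2 = 4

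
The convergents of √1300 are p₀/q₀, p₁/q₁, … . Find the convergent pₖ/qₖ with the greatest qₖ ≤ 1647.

46764/1297

√1300 = [36; 18, 72, …] (period length 2).
Convergents:
  p_0/q_0 = 36/1
  p_1/q_1 = 649/18
  p_2/q_2 = 46764/1297
  p_3/q_3 = 842401/23364
q_2 = 1297 ≤ 1647 < 23364 = q_3, so the answer is 46764/1297.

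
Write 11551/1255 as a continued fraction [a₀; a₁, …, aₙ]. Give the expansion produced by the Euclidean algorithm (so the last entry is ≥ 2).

[9; 4, 1, 9, 4, 6]

11551 = 9·1255 + 256
1255 = 4·256 + 231
256 = 1·231 + 25
231 = 9·25 + 6
25 = 4·6 + 1
6 = 6·1 + 0  (stop)
So 11551/1255 = [9; 4, 1, 9, 4, 6].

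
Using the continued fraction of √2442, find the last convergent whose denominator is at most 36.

√2442 = [49; 2, 2, 2, 98, …] (period length 4).
Convergents:
  p_0/q_0 = 49/1
  p_1/q_1 = 99/2
  p_2/q_2 = 247/5
  p_3/q_3 = 593/12
  p_4/q_4 = 58361/1181
q_3 = 12 ≤ 36 < 1181 = q_4, so the answer is 593/12.

593/12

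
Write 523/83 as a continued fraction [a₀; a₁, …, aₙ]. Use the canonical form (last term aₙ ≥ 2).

[6; 3, 3, 8]

523 = 6×83 + 25
83 = 3×25 + 8
25 = 3×8 + 1
8 = 8×1 + 0  (stop)
So 523/83 = [6; 3, 3, 8].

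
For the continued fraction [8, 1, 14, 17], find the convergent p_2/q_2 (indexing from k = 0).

Using pₖ = aₖpₖ₋₁ + pₖ₋₂, qₖ = aₖqₖ₋₁ + qₖ₋₂ (with p₋₁=1, p₋₂=0, q₋₁=0, q₋₂=1):
  k=0: a=8, p=8, q=1
  k=1: a=1, p=9, q=1
  k=2: a=14, p=134, q=15

134/15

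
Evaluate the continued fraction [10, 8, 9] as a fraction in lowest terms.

Fold from the inside: start with 9/1.
  8 + 1/9 = 73/9
  10 + 9/73 = 739/73

739/73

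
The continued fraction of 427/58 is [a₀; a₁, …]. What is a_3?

427 = 7·58 + 21   →  a_0 = 7
58 = 2·21 + 16   →  a_1 = 2
21 = 1·16 + 5   →  a_2 = 1
16 = 3·5 + 1   →  a_3 = 3

3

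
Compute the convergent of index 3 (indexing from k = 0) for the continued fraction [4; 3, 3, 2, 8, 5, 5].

Using pₖ = aₖpₖ₋₁ + pₖ₋₂, qₖ = aₖqₖ₋₁ + qₖ₋₂ (with p₋₁=1, p₋₂=0, q₋₁=0, q₋₂=1):
  k=0: a=4, p=4, q=1
  k=1: a=3, p=13, q=3
  k=2: a=3, p=43, q=10
  k=3: a=2, p=99, q=23

99/23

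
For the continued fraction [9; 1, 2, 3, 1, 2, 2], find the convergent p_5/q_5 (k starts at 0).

349/36

Using pₖ = aₖpₖ₋₁ + pₖ₋₂, qₖ = aₖqₖ₋₁ + qₖ₋₂ (with p₋₁=1, p₋₂=0, q₋₁=0, q₋₂=1):
  k=0: a=9, p=9, q=1
  k=1: a=1, p=10, q=1
  k=2: a=2, p=29, q=3
  k=3: a=3, p=97, q=10
  k=4: a=1, p=126, q=13
  k=5: a=2, p=349, q=36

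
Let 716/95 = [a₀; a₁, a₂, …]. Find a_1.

716 = 7·95 + 51   →  a_0 = 7
95 = 1·51 + 44   →  a_1 = 1

1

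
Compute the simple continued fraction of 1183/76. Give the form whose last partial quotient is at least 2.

[15; 1, 1, 3, 3, 3]

1183 = 15×76 + 43
76 = 1×43 + 33
43 = 1×33 + 10
33 = 3×10 + 3
10 = 3×3 + 1
3 = 3×1 + 0  (stop)
So 1183/76 = [15; 1, 1, 3, 3, 3].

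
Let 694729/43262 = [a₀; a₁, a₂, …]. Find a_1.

694729 = 16·43262 + 2537   →  a_0 = 16
43262 = 17·2537 + 133   →  a_1 = 17

17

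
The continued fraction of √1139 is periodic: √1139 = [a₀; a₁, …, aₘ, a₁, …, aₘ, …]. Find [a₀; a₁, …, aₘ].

a₀ = ⌊√1139⌋ = 33.
With m₀=0, d₀=1 and mₖ₊₁ = dₖaₖ − mₖ, dₖ₊₁ = (n − mₖ₊₁²)/dₖ, aₖ₊₁ = ⌊(a₀+mₖ₊₁)/dₖ₊₁⌋:
  k=1: m=33, d=50, a=1
  k=2: m=17, d=17, a=2
  k=3: m=17, d=50, a=1
  k=4: m=33, d=1, a=66
d=1 and a=2a₀=66 at k=4, so the next step gives (m, d) = (33, 50) again — its k=1 value — and the period has length 4.

[33; 1, 2, 1, 66]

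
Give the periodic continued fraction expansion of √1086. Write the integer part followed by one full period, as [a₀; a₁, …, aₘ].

a₀ = ⌊√1086⌋ = 32.
With m₀=0, d₀=1 and mₖ₊₁ = dₖaₖ − mₖ, dₖ₊₁ = (n − mₖ₊₁²)/dₖ, aₖ₊₁ = ⌊(a₀+mₖ₊₁)/dₖ₊₁⌋:
  k=1: m=32, d=62, a=1
  k=2: m=30, d=3, a=20
  k=3: m=30, d=62, a=1
  k=4: m=32, d=1, a=64
d=1 and a=2a₀=64 at k=4, so the next step gives (m, d) = (32, 62) again — its k=1 value — and the period has length 4.

[32; 1, 20, 1, 64]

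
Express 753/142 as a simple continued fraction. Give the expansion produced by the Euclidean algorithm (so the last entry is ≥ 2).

[5; 3, 3, 3, 4]

753 = 5*142 + 43
142 = 3*43 + 13
43 = 3*13 + 4
13 = 3*4 + 1
4 = 4*1 + 0  (stop)
So 753/142 = [5; 3, 3, 3, 4].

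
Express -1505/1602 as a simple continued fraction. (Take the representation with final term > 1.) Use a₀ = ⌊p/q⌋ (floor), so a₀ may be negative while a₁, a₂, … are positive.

-1505 = -1×1602 + 97
1602 = 16×97 + 50
97 = 1×50 + 47
50 = 1×47 + 3
47 = 15×3 + 2
3 = 1×2 + 1
2 = 2×1 + 0  (stop)
So -1505/1602 = [-1; 16, 1, 1, 15, 1, 2].

[-1; 16, 1, 1, 15, 1, 2]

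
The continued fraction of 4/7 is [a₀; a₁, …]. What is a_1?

4 = 0·7 + 4   →  a_0 = 0
7 = 1·4 + 3   →  a_1 = 1

1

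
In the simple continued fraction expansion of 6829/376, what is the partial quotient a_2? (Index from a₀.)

6

6829 = 18·376 + 61   →  a_0 = 18
376 = 6·61 + 10   →  a_1 = 6
61 = 6·10 + 1   →  a_2 = 6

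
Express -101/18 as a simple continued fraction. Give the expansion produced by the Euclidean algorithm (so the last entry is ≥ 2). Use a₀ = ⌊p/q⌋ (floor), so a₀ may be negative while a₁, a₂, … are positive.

[-6; 2, 1, 1, 3]

-101 = -6×18 + 7
18 = 2×7 + 4
7 = 1×4 + 3
4 = 1×3 + 1
3 = 3×1 + 0  (stop)
So -101/18 = [-6; 2, 1, 1, 3].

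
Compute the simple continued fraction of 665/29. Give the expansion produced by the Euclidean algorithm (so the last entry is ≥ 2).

665 = 22×29 + 27
29 = 1×27 + 2
27 = 13×2 + 1
2 = 2×1 + 0  (stop)
So 665/29 = [22; 1, 13, 2].

[22; 1, 13, 2]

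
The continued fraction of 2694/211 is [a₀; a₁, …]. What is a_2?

2694 = 12·211 + 162   →  a_0 = 12
211 = 1·162 + 49   →  a_1 = 1
162 = 3·49 + 15   →  a_2 = 3

3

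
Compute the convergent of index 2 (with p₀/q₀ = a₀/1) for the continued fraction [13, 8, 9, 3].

Using pₖ = aₖpₖ₋₁ + pₖ₋₂, qₖ = aₖqₖ₋₁ + qₖ₋₂ (with p₋₁=1, p₋₂=0, q₋₁=0, q₋₂=1):
  k=0: a=13, p=13, q=1
  k=1: a=8, p=105, q=8
  k=2: a=9, p=958, q=73

958/73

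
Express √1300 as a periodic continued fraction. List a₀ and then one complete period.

a₀ = ⌊√1300⌋ = 36.

[36; 18, 72]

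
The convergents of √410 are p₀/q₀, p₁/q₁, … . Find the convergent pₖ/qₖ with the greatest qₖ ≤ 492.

3260/161

√410 = [20; 4, 40, …] (period length 2).
Convergents:
  p_0/q_0 = 20/1
  p_1/q_1 = 81/4
  p_2/q_2 = 3260/161
  p_3/q_3 = 13121/648
q_2 = 161 ≤ 492 < 648 = q_3, so the answer is 3260/161.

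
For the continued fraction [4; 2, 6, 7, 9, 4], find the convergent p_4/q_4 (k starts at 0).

3793/850

Using pₖ = aₖpₖ₋₁ + pₖ₋₂, qₖ = aₖqₖ₋₁ + qₖ₋₂ (with p₋₁=1, p₋₂=0, q₋₁=0, q₋₂=1):
  k=0: a=4, p=4, q=1
  k=1: a=2, p=9, q=2
  k=2: a=6, p=58, q=13
  k=3: a=7, p=415, q=93
  k=4: a=9, p=3793, q=850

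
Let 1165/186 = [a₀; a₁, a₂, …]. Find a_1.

3

1165 = 6·186 + 49   →  a_0 = 6
186 = 3·49 + 39   →  a_1 = 3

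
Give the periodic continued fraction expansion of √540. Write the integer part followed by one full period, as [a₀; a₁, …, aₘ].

[23; 4, 4, 1, 10, 1, 4, 4, 46]

a₀ = ⌊√540⌋ = 23.
With m₀=0, d₀=1 and mₖ₊₁ = dₖaₖ − mₖ, dₖ₊₁ = (n − mₖ₊₁²)/dₖ, aₖ₊₁ = ⌊(a₀+mₖ₊₁)/dₖ₊₁⌋:
  k=1: m=23, d=11, a=4
  k=2: m=21, d=9, a=4
  k=3: m=15, d=35, a=1
  k=4: m=20, d=4, a=10
  k=5: m=20, d=35, a=1
  k=6: m=15, d=9, a=4
  k=7: m=21, d=11, a=4
  k=8: m=23, d=1, a=46
d=1 and a=2a₀=46 at k=8, so the next step gives (m, d) = (23, 11) again — its k=1 value — and the period has length 8.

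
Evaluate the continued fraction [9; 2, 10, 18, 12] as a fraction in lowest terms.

43411/4581

Using pₖ = aₖpₖ₋₁ + pₖ₋₂ and qₖ = aₖqₖ₋₁ + qₖ₋₂:
  k=0: a=9, p=9, q=1
  k=1: a=2, p=19, q=2
  k=2: a=10, p=199, q=21
  k=3: a=18, p=3601, q=380
  k=4: a=12, p=43411, q=4581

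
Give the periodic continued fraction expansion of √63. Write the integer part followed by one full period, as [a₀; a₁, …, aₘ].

[7; 1, 14]

a₀ = ⌊√63⌋ = 7.
With m₀=0, d₀=1 and mₖ₊₁ = dₖaₖ − mₖ, dₖ₊₁ = (n − mₖ₊₁²)/dₖ, aₖ₊₁ = ⌊(a₀+mₖ₊₁)/dₖ₊₁⌋:
  k=1: m=7, d=14, a=1
  k=2: m=7, d=1, a=14
d=1 and a=2a₀=14 at k=2, so the next step gives (m, d) = (7, 14) again — its k=1 value — and the period has length 2.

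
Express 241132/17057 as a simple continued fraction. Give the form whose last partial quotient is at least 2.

241132 = 14·17057 + 2334
17057 = 7·2334 + 719
2334 = 3·719 + 177
719 = 4·177 + 11
177 = 16·11 + 1
11 = 11·1 + 0  (stop)
So 241132/17057 = [14; 7, 3, 4, 16, 11].

[14; 7, 3, 4, 16, 11]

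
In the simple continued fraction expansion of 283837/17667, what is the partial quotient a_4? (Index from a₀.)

283837 = 16·17667 + 1165   →  a_0 = 16
17667 = 15·1165 + 192   →  a_1 = 15
1165 = 6·192 + 13   →  a_2 = 6
192 = 14·13 + 10   →  a_3 = 14
13 = 1·10 + 3   →  a_4 = 1

1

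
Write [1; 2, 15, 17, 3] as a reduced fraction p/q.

2401/1618

Fold from the inside: start with 3/1.
  17 + 1/3 = 52/3
  15 + 3/52 = 783/52
  2 + 52/783 = 1618/783
  1 + 783/1618 = 2401/1618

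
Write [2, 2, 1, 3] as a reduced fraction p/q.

26/11

Using pₖ = aₖpₖ₋₁ + pₖ₋₂ and qₖ = aₖqₖ₋₁ + qₖ₋₂:
  k=0: a=2, p=2, q=1
  k=1: a=2, p=5, q=2
  k=2: a=1, p=7, q=3
  k=3: a=3, p=26, q=11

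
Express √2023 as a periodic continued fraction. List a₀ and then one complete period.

[44; 1, 43, 1, 88]

a₀ = ⌊√2023⌋ = 44.
With m₀=0, d₀=1 and mₖ₊₁ = dₖaₖ − mₖ, dₖ₊₁ = (n − mₖ₊₁²)/dₖ, aₖ₊₁ = ⌊(a₀+mₖ₊₁)/dₖ₊₁⌋:
  k=1: m=44, d=87, a=1
  k=2: m=43, d=2, a=43
  k=3: m=43, d=87, a=1
  k=4: m=44, d=1, a=88
d=1 and a=2a₀=88 at k=4, so the next step gives (m, d) = (44, 87) again — its k=1 value — and the period has length 4.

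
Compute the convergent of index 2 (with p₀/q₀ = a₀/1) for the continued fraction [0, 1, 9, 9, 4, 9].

9/10

Using pₖ = aₖpₖ₋₁ + pₖ₋₂, qₖ = aₖqₖ₋₁ + qₖ₋₂ (with p₋₁=1, p₋₂=0, q₋₁=0, q₋₂=1):
  k=0: a=0, p=0, q=1
  k=1: a=1, p=1, q=1
  k=2: a=9, p=9, q=10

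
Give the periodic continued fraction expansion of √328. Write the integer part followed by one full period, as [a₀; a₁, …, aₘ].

[18; 9, 36]

a₀ = ⌊√328⌋ = 18.
With m₀=0, d₀=1 and mₖ₊₁ = dₖaₖ − mₖ, dₖ₊₁ = (n − mₖ₊₁²)/dₖ, aₖ₊₁ = ⌊(a₀+mₖ₊₁)/dₖ₊₁⌋:
  k=1: m=18, d=4, a=9
  k=2: m=18, d=1, a=36
d=1 and a=2a₀=36 at k=2, so the next step gives (m, d) = (18, 4) again — its k=1 value — and the period has length 2.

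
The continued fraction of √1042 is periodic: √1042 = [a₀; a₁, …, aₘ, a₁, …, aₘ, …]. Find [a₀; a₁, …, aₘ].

[32; 3, 1, 1, 3, 64]

a₀ = ⌊√1042⌋ = 32.
With m₀=0, d₀=1 and mₖ₊₁ = dₖaₖ − mₖ, dₖ₊₁ = (n − mₖ₊₁²)/dₖ, aₖ₊₁ = ⌊(a₀+mₖ₊₁)/dₖ₊₁⌋:
  k=1: m=32, d=18, a=3
  k=2: m=22, d=31, a=1
  k=3: m=9, d=31, a=1
  k=4: m=22, d=18, a=3
  k=5: m=32, d=1, a=64
d=1 and a=2a₀=64 at k=5, so the next step gives (m, d) = (32, 18) again — its k=1 value — and the period has length 5.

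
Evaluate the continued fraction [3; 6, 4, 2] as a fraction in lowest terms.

Using pₖ = aₖpₖ₋₁ + pₖ₋₂ and qₖ = aₖqₖ₋₁ + qₖ₋₂:
  k=0: a=3, p=3, q=1
  k=1: a=6, p=19, q=6
  k=2: a=4, p=79, q=25
  k=3: a=2, p=177, q=56

177/56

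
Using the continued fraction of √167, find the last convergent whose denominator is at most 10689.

√167 = [12; 1, 11, 1, 24, …] (period length 4).
Convergents:
  p_0/q_0 = 12/1
  p_1/q_1 = 13/1
  p_2/q_2 = 155/12
  p_3/q_3 = 168/13
  p_4/q_4 = 4187/324
  p_5/q_5 = 4355/337
  p_6/q_6 = 52092/4031
  p_7/q_7 = 56447/4368
  p_8/q_8 = 1406820/108863
q_7 = 4368 ≤ 10689 < 108863 = q_8, so the answer is 56447/4368.

56447/4368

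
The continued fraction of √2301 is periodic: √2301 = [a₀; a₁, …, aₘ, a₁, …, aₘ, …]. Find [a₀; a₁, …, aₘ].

[47; 1, 30, 1, 94]

a₀ = ⌊√2301⌋ = 47.
With m₀=0, d₀=1 and mₖ₊₁ = dₖaₖ − mₖ, dₖ₊₁ = (n − mₖ₊₁²)/dₖ, aₖ₊₁ = ⌊(a₀+mₖ₊₁)/dₖ₊₁⌋:
  k=1: m=47, d=92, a=1
  k=2: m=45, d=3, a=30
  k=3: m=45, d=92, a=1
  k=4: m=47, d=1, a=94
d=1 and a=2a₀=94 at k=4, so the next step gives (m, d) = (47, 92) again — its k=1 value — and the period has length 4.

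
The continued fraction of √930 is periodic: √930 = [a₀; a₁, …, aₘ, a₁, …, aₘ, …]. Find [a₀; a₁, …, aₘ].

a₀ = ⌊√930⌋ = 30.

[30; 2, 60]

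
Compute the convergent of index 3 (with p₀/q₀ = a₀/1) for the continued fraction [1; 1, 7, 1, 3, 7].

17/9

Using pₖ = aₖpₖ₋₁ + pₖ₋₂, qₖ = aₖqₖ₋₁ + qₖ₋₂ (with p₋₁=1, p₋₂=0, q₋₁=0, q₋₂=1):
  k=0: a=1, p=1, q=1
  k=1: a=1, p=2, q=1
  k=2: a=7, p=15, q=8
  k=3: a=1, p=17, q=9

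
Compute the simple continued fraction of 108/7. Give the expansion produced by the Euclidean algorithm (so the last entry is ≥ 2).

[15; 2, 3]

108 = 15·7 + 3
7 = 2·3 + 1
3 = 3·1 + 0  (stop)
So 108/7 = [15; 2, 3].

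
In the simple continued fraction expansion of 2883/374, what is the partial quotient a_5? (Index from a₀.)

7

2883 = 7·374 + 265   →  a_0 = 7
374 = 1·265 + 109   →  a_1 = 1
265 = 2·109 + 47   →  a_2 = 2
109 = 2·47 + 15   →  a_3 = 2
47 = 3·15 + 2   →  a_4 = 3
15 = 7·2 + 1   →  a_5 = 7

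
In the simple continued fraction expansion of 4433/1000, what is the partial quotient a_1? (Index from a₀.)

2

4433 = 4·1000 + 433   →  a_0 = 4
1000 = 2·433 + 134   →  a_1 = 2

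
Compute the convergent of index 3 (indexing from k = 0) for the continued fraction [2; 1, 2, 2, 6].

Using pₖ = aₖpₖ₋₁ + pₖ₋₂, qₖ = aₖqₖ₋₁ + qₖ₋₂ (with p₋₁=1, p₋₂=0, q₋₁=0, q₋₂=1):
  k=0: a=2, p=2, q=1
  k=1: a=1, p=3, q=1
  k=2: a=2, p=8, q=3
  k=3: a=2, p=19, q=7

19/7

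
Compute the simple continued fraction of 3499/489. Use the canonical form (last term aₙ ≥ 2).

[7; 6, 2, 3, 3, 3]

3499 = 7×489 + 76
489 = 6×76 + 33
76 = 2×33 + 10
33 = 3×10 + 3
10 = 3×3 + 1
3 = 3×1 + 0  (stop)
So 3499/489 = [7; 6, 2, 3, 3, 3].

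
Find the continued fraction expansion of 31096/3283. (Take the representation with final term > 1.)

[9; 2, 8, 2, 1, 2, 7, 3]

31096 = 9×3283 + 1549
3283 = 2×1549 + 185
1549 = 8×185 + 69
185 = 2×69 + 47
69 = 1×47 + 22
47 = 2×22 + 3
22 = 7×3 + 1
3 = 3×1 + 0  (stop)
So 31096/3283 = [9; 2, 8, 2, 1, 2, 7, 3].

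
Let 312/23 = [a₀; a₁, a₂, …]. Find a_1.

1

312 = 13·23 + 13   →  a_0 = 13
23 = 1·13 + 10   →  a_1 = 1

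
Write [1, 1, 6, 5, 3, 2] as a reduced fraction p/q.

495/266

Fold from the inside: start with 2/1.
  3 + 1/2 = 7/2
  5 + 2/7 = 37/7
  6 + 7/37 = 229/37
  1 + 37/229 = 266/229
  1 + 229/266 = 495/266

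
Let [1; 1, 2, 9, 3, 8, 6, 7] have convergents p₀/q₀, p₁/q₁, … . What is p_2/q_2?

Using pₖ = aₖpₖ₋₁ + pₖ₋₂, qₖ = aₖqₖ₋₁ + qₖ₋₂ (with p₋₁=1, p₋₂=0, q₋₁=0, q₋₂=1):
  k=0: a=1, p=1, q=1
  k=1: a=1, p=2, q=1
  k=2: a=2, p=5, q=3

5/3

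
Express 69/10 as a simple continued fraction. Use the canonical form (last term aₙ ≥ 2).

69 = 6·10 + 9
10 = 1·9 + 1
9 = 9·1 + 0  (stop)
So 69/10 = [6; 1, 9].

[6; 1, 9]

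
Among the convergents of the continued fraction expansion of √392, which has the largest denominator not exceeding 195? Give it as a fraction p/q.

3841/194

√392 = [19; 1, 3, 1, 38, …] (period length 4).
Convergents:
  p_0/q_0 = 19/1
  p_1/q_1 = 20/1
  p_2/q_2 = 79/4
  p_3/q_3 = 99/5
  p_4/q_4 = 3841/194
  p_5/q_5 = 3940/199
q_4 = 194 ≤ 195 < 199 = q_5, so the answer is 3841/194.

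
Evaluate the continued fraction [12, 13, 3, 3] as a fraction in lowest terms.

Fold from the inside: start with 3/1.
  3 + 1/3 = 10/3
  13 + 3/10 = 133/10
  12 + 10/133 = 1606/133

1606/133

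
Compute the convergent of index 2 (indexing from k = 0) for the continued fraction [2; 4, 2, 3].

Using pₖ = aₖpₖ₋₁ + pₖ₋₂, qₖ = aₖqₖ₋₁ + qₖ₋₂ (with p₋₁=1, p₋₂=0, q₋₁=0, q₋₂=1):
  k=0: a=2, p=2, q=1
  k=1: a=4, p=9, q=4
  k=2: a=2, p=20, q=9

20/9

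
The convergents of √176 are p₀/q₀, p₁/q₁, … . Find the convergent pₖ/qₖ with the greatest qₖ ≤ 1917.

√176 = [13; 3, 1, 3, 26, …] (period length 4).
Convergents:
  p_0/q_0 = 13/1
  p_1/q_1 = 40/3
  p_2/q_2 = 53/4
  p_3/q_3 = 199/15
  p_4/q_4 = 5227/394
  p_5/q_5 = 15880/1197
  p_6/q_6 = 21107/1591
  p_7/q_7 = 79201/5970
q_6 = 1591 ≤ 1917 < 5970 = q_7, so the answer is 21107/1591.

21107/1591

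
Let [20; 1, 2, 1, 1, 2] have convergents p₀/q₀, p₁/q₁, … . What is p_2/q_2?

Using pₖ = aₖpₖ₋₁ + pₖ₋₂, qₖ = aₖqₖ₋₁ + qₖ₋₂ (with p₋₁=1, p₋₂=0, q₋₁=0, q₋₂=1):
  k=0: a=20, p=20, q=1
  k=1: a=1, p=21, q=1
  k=2: a=2, p=62, q=3

62/3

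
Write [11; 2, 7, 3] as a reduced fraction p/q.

539/47

Using pₖ = aₖpₖ₋₁ + pₖ₋₂ and qₖ = aₖqₖ₋₁ + qₖ₋₂:
  k=0: a=11, p=11, q=1
  k=1: a=2, p=23, q=2
  k=2: a=7, p=172, q=15
  k=3: a=3, p=539, q=47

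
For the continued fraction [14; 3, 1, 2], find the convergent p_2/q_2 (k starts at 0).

57/4

Using pₖ = aₖpₖ₋₁ + pₖ₋₂, qₖ = aₖqₖ₋₁ + qₖ₋₂ (with p₋₁=1, p₋₂=0, q₋₁=0, q₋₂=1):
  k=0: a=14, p=14, q=1
  k=1: a=3, p=43, q=3
  k=2: a=1, p=57, q=4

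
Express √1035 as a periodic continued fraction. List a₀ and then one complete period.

a₀ = ⌊√1035⌋ = 32.
With m₀=0, d₀=1 and mₖ₊₁ = dₖaₖ − mₖ, dₖ₊₁ = (n − mₖ₊₁²)/dₖ, aₖ₊₁ = ⌊(a₀+mₖ₊₁)/dₖ₊₁⌋:
  k=1: m=32, d=11, a=5
  k=2: m=23, d=46, a=1
  k=3: m=23, d=11, a=5
  k=4: m=32, d=1, a=64
d=1 and a=2a₀=64 at k=4, so the next step gives (m, d) = (32, 11) again — its k=1 value — and the period has length 4.

[32; 5, 1, 5, 64]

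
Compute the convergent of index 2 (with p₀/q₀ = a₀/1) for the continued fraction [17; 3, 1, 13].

Using pₖ = aₖpₖ₋₁ + pₖ₋₂, qₖ = aₖqₖ₋₁ + qₖ₋₂ (with p₋₁=1, p₋₂=0, q₋₁=0, q₋₂=1):
  k=0: a=17, p=17, q=1
  k=1: a=3, p=52, q=3
  k=2: a=1, p=69, q=4

69/4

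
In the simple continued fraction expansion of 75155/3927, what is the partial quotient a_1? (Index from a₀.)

7

75155 = 19·3927 + 542   →  a_0 = 19
3927 = 7·542 + 133   →  a_1 = 7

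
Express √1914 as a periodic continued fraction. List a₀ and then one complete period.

[43; 1, 2, 1, 86]

a₀ = ⌊√1914⌋ = 43.
With m₀=0, d₀=1 and mₖ₊₁ = dₖaₖ − mₖ, dₖ₊₁ = (n − mₖ₊₁²)/dₖ, aₖ₊₁ = ⌊(a₀+mₖ₊₁)/dₖ₊₁⌋:
  k=1: m=43, d=65, a=1
  k=2: m=22, d=22, a=2
  k=3: m=22, d=65, a=1
  k=4: m=43, d=1, a=86
d=1 and a=2a₀=86 at k=4, so the next step gives (m, d) = (43, 65) again — its k=1 value — and the period has length 4.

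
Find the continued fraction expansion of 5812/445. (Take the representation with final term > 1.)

5812 = 13*445 + 27
445 = 16*27 + 13
27 = 2*13 + 1
13 = 13*1 + 0  (stop)
So 5812/445 = [13; 16, 2, 13].

[13; 16, 2, 13]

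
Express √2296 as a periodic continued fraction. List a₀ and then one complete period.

a₀ = ⌊√2296⌋ = 47.
With m₀=0, d₀=1 and mₖ₊₁ = dₖaₖ − mₖ, dₖ₊₁ = (n − mₖ₊₁²)/dₖ, aₖ₊₁ = ⌊(a₀+mₖ₊₁)/dₖ₊₁⌋:
  k=1: m=47, d=87, a=1
  k=2: m=40, d=8, a=10
  k=3: m=40, d=87, a=1
  k=4: m=47, d=1, a=94
d=1 and a=2a₀=94 at k=4, so the next step gives (m, d) = (47, 87) again — its k=1 value — and the period has length 4.

[47; 1, 10, 1, 94]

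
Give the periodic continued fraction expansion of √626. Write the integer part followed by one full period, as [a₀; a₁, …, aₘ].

[25; 50]

a₀ = ⌊√626⌋ = 25.
With m₀=0, d₀=1 and mₖ₊₁ = dₖaₖ − mₖ, dₖ₊₁ = (n − mₖ₊₁²)/dₖ, aₖ₊₁ = ⌊(a₀+mₖ₊₁)/dₖ₊₁⌋:
  k=1: m=25, d=1, a=50
d=1 and a=2a₀=50 at k=1, so the next step gives (m, d) = (25, 1) again — its k=1 value — and the period has length 1.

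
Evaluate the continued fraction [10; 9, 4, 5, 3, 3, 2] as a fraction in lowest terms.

Using pₖ = aₖpₖ₋₁ + pₖ₋₂ and qₖ = aₖqₖ₋₁ + qₖ₋₂:
  k=0: a=10, p=10, q=1
  k=1: a=9, p=91, q=9
  k=2: a=4, p=374, q=37
  k=3: a=5, p=1961, q=194
  k=4: a=3, p=6257, q=619
  k=5: a=3, p=20732, q=2051
  k=6: a=2, p=47721, q=4721

47721/4721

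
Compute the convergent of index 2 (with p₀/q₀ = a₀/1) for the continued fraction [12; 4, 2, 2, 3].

110/9

Using pₖ = aₖpₖ₋₁ + pₖ₋₂, qₖ = aₖqₖ₋₁ + qₖ₋₂ (with p₋₁=1, p₋₂=0, q₋₁=0, q₋₂=1):
  k=0: a=12, p=12, q=1
  k=1: a=4, p=49, q=4
  k=2: a=2, p=110, q=9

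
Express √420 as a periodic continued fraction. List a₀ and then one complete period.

a₀ = ⌊√420⌋ = 20.
With m₀=0, d₀=1 and mₖ₊₁ = dₖaₖ − mₖ, dₖ₊₁ = (n − mₖ₊₁²)/dₖ, aₖ₊₁ = ⌊(a₀+mₖ₊₁)/dₖ₊₁⌋:
  k=1: m=20, d=20, a=2
  k=2: m=20, d=1, a=40
d=1 and a=2a₀=40 at k=2, so the next step gives (m, d) = (20, 20) again — its k=1 value — and the period has length 2.

[20; 2, 40]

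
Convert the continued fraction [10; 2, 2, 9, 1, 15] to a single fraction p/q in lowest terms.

8604/827

Using pₖ = aₖpₖ₋₁ + pₖ₋₂ and qₖ = aₖqₖ₋₁ + qₖ₋₂:
  k=0: a=10, p=10, q=1
  k=1: a=2, p=21, q=2
  k=2: a=2, p=52, q=5
  k=3: a=9, p=489, q=47
  k=4: a=1, p=541, q=52
  k=5: a=15, p=8604, q=827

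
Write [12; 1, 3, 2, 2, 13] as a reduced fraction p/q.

3768/295

Fold from the inside: start with 13/1.
  2 + 1/13 = 27/13
  2 + 13/27 = 67/27
  3 + 27/67 = 228/67
  1 + 67/228 = 295/228
  12 + 228/295 = 3768/295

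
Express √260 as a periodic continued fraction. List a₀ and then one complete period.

a₀ = ⌊√260⌋ = 16.
With m₀=0, d₀=1 and mₖ₊₁ = dₖaₖ − mₖ, dₖ₊₁ = (n − mₖ₊₁²)/dₖ, aₖ₊₁ = ⌊(a₀+mₖ₊₁)/dₖ₊₁⌋:
  k=1: m=16, d=4, a=8
  k=2: m=16, d=1, a=32
d=1 and a=2a₀=32 at k=2, so the next step gives (m, d) = (16, 4) again — its k=1 value — and the period has length 2.

[16; 8, 32]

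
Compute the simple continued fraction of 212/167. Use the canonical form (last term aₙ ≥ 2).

[1; 3, 1, 2, 2, 6]

212 = 1×167 + 45
167 = 3×45 + 32
45 = 1×32 + 13
32 = 2×13 + 6
13 = 2×6 + 1
6 = 6×1 + 0  (stop)
So 212/167 = [1; 3, 1, 2, 2, 6].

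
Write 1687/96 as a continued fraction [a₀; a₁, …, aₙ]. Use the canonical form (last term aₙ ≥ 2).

1687 = 17·96 + 55
96 = 1·55 + 41
55 = 1·41 + 14
41 = 2·14 + 13
14 = 1·13 + 1
13 = 13·1 + 0  (stop)
So 1687/96 = [17; 1, 1, 2, 1, 13].

[17; 1, 1, 2, 1, 13]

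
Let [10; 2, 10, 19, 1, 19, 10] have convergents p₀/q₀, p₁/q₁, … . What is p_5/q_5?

Using pₖ = aₖpₖ₋₁ + pₖ₋₂, qₖ = aₖqₖ₋₁ + qₖ₋₂ (with p₋₁=1, p₋₂=0, q₋₁=0, q₋₂=1):
  k=0: a=10, p=10, q=1
  k=1: a=2, p=21, q=2
  k=2: a=10, p=220, q=21
  k=3: a=19, p=4201, q=401
  k=4: a=1, p=4421, q=422
  k=5: a=19, p=88200, q=8419

88200/8419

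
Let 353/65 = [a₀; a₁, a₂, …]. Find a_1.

353 = 5·65 + 28   →  a_0 = 5
65 = 2·28 + 9   →  a_1 = 2

2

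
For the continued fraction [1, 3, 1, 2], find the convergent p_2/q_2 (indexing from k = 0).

Using pₖ = aₖpₖ₋₁ + pₖ₋₂, qₖ = aₖqₖ₋₁ + qₖ₋₂ (with p₋₁=1, p₋₂=0, q₋₁=0, q₋₂=1):
  k=0: a=1, p=1, q=1
  k=1: a=3, p=4, q=3
  k=2: a=1, p=5, q=4

5/4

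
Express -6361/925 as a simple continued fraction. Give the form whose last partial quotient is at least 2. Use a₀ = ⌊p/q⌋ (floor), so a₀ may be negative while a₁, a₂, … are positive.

-6361 = -7*925 + 114
925 = 8*114 + 13
114 = 8*13 + 10
13 = 1*10 + 3
10 = 3*3 + 1
3 = 3*1 + 0  (stop)
So -6361/925 = [-7; 8, 8, 1, 3, 3].

[-7; 8, 8, 1, 3, 3]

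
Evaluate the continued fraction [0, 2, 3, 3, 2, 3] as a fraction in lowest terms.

Using pₖ = aₖpₖ₋₁ + pₖ₋₂ and qₖ = aₖqₖ₋₁ + qₖ₋₂:
  k=0: a=0, p=0, q=1
  k=1: a=2, p=1, q=2
  k=2: a=3, p=3, q=7
  k=3: a=3, p=10, q=23
  k=4: a=2, p=23, q=53
  k=5: a=3, p=79, q=182

79/182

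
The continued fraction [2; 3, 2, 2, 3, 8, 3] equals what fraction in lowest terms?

3442/1501

Using pₖ = aₖpₖ₋₁ + pₖ₋₂ and qₖ = aₖqₖ₋₁ + qₖ₋₂:
  k=0: a=2, p=2, q=1
  k=1: a=3, p=7, q=3
  k=2: a=2, p=16, q=7
  k=3: a=2, p=39, q=17
  k=4: a=3, p=133, q=58
  k=5: a=8, p=1103, q=481
  k=6: a=3, p=3442, q=1501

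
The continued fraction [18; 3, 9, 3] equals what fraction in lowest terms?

Fold from the inside: start with 3/1.
  9 + 1/3 = 28/3
  3 + 3/28 = 87/28
  18 + 28/87 = 1594/87

1594/87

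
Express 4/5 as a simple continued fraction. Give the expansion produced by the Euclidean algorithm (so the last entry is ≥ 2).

[0; 1, 4]

4 = 0×5 + 4
5 = 1×4 + 1
4 = 4×1 + 0  (stop)
So 4/5 = [0; 1, 4].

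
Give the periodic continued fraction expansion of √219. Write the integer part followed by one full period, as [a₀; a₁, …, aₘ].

a₀ = ⌊√219⌋ = 14.
With m₀=0, d₀=1 and mₖ₊₁ = dₖaₖ − mₖ, dₖ₊₁ = (n − mₖ₊₁²)/dₖ, aₖ₊₁ = ⌊(a₀+mₖ₊₁)/dₖ₊₁⌋:
  k=1: m=14, d=23, a=1
  k=2: m=9, d=6, a=3
  k=3: m=9, d=23, a=1
  k=4: m=14, d=1, a=28
d=1 and a=2a₀=28 at k=4, so the next step gives (m, d) = (14, 23) again — its k=1 value — and the period has length 4.

[14; 1, 3, 1, 28]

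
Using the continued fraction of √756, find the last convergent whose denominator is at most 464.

√756 = [27; 2, 54, …] (period length 2).
Convergents:
  p_0/q_0 = 27/1
  p_1/q_1 = 55/2
  p_2/q_2 = 2997/109
  p_3/q_3 = 6049/220
  p_4/q_4 = 329643/11989
q_3 = 220 ≤ 464 < 11989 = q_4, so the answer is 6049/220.

6049/220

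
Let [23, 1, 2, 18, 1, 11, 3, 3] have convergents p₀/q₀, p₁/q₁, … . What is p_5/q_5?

16405/693

Using pₖ = aₖpₖ₋₁ + pₖ₋₂, qₖ = aₖqₖ₋₁ + qₖ₋₂ (with p₋₁=1, p₋₂=0, q₋₁=0, q₋₂=1):
  k=0: a=23, p=23, q=1
  k=1: a=1, p=24, q=1
  k=2: a=2, p=71, q=3
  k=3: a=18, p=1302, q=55
  k=4: a=1, p=1373, q=58
  k=5: a=11, p=16405, q=693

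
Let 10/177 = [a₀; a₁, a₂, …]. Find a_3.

2

10 = 0·177 + 10   →  a_0 = 0
177 = 17·10 + 7   →  a_1 = 17
10 = 1·7 + 3   →  a_2 = 1
7 = 2·3 + 1   →  a_3 = 2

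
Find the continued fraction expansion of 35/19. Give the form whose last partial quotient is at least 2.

35 = 1×19 + 16
19 = 1×16 + 3
16 = 5×3 + 1
3 = 3×1 + 0  (stop)
So 35/19 = [1; 1, 5, 3].

[1; 1, 5, 3]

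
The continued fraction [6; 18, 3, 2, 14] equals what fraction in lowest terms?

Fold from the inside: start with 14/1.
  2 + 1/14 = 29/14
  3 + 14/29 = 101/29
  18 + 29/101 = 1847/101
  6 + 101/1847 = 11183/1847

11183/1847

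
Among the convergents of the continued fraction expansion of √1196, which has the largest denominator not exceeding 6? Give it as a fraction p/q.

√1196 = [34; 1, 1, 2, 1, 1, 68, …] (period length 6).
Convergents:
  p_0/q_0 = 34/1
  p_1/q_1 = 35/1
  p_2/q_2 = 69/2
  p_3/q_3 = 173/5
  p_4/q_4 = 242/7
q_3 = 5 ≤ 6 < 7 = q_4, so the answer is 173/5.

173/5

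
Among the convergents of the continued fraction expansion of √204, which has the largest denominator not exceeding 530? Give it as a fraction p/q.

√204 = [14; 3, 1, 1, 6, 1, 1, 3, 28, …] (period length 8).
Convergents:
  p_0/q_0 = 14/1
  p_1/q_1 = 43/3
  p_2/q_2 = 57/4
  p_3/q_3 = 100/7
  p_4/q_4 = 657/46
  p_5/q_5 = 757/53
  p_6/q_6 = 1414/99
  p_7/q_7 = 4999/350
  p_8/q_8 = 141386/9899
q_7 = 350 ≤ 530 < 9899 = q_8, so the answer is 4999/350.

4999/350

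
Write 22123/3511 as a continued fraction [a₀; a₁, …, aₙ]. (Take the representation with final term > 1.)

22123 = 6*3511 + 1057
3511 = 3*1057 + 340
1057 = 3*340 + 37
340 = 9*37 + 7
37 = 5*7 + 2
7 = 3*2 + 1
2 = 2*1 + 0  (stop)
So 22123/3511 = [6; 3, 3, 9, 5, 3, 2].

[6; 3, 3, 9, 5, 3, 2]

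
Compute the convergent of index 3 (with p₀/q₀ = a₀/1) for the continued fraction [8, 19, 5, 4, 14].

Using pₖ = aₖpₖ₋₁ + pₖ₋₂, qₖ = aₖqₖ₋₁ + qₖ₋₂ (with p₋₁=1, p₋₂=0, q₋₁=0, q₋₂=1):
  k=0: a=8, p=8, q=1
  k=1: a=19, p=153, q=19
  k=2: a=5, p=773, q=96
  k=3: a=4, p=3245, q=403

3245/403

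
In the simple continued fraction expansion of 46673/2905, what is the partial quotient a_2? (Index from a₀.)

19

46673 = 16·2905 + 193   →  a_0 = 16
2905 = 15·193 + 10   →  a_1 = 15
193 = 19·10 + 3   →  a_2 = 19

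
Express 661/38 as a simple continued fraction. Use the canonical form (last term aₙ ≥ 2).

661 = 17*38 + 15
38 = 2*15 + 8
15 = 1*8 + 7
8 = 1*7 + 1
7 = 7*1 + 0  (stop)
So 661/38 = [17; 2, 1, 1, 7].

[17; 2, 1, 1, 7]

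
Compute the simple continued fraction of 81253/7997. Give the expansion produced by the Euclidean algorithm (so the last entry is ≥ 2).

81253 = 10×7997 + 1283
7997 = 6×1283 + 299
1283 = 4×299 + 87
299 = 3×87 + 38
87 = 2×38 + 11
38 = 3×11 + 5
11 = 2×5 + 1
5 = 5×1 + 0  (stop)
So 81253/7997 = [10; 6, 4, 3, 2, 3, 2, 5].

[10; 6, 4, 3, 2, 3, 2, 5]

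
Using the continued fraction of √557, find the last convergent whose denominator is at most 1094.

16733/709

√557 = [23; 1, 1, 1, 1, 46, …] (period length 5).
Convergents:
  p_0/q_0 = 23/1
  p_1/q_1 = 24/1
  p_2/q_2 = 47/2
  p_3/q_3 = 71/3
  p_4/q_4 = 118/5
  p_5/q_5 = 5499/233
  p_6/q_6 = 5617/238
  p_7/q_7 = 11116/471
  p_8/q_8 = 16733/709
  p_9/q_9 = 27849/1180
q_8 = 709 ≤ 1094 < 1180 = q_9, so the answer is 16733/709.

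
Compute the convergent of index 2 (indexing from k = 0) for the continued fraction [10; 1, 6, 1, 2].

Using pₖ = aₖpₖ₋₁ + pₖ₋₂, qₖ = aₖqₖ₋₁ + qₖ₋₂ (with p₋₁=1, p₋₂=0, q₋₁=0, q₋₂=1):
  k=0: a=10, p=10, q=1
  k=1: a=1, p=11, q=1
  k=2: a=6, p=76, q=7

76/7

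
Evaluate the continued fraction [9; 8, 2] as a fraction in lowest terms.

Fold from the inside: start with 2/1.
  8 + 1/2 = 17/2
  9 + 2/17 = 155/17

155/17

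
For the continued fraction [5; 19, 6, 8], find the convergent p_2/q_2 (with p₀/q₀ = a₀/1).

Using pₖ = aₖpₖ₋₁ + pₖ₋₂, qₖ = aₖqₖ₋₁ + qₖ₋₂ (with p₋₁=1, p₋₂=0, q₋₁=0, q₋₂=1):
  k=0: a=5, p=5, q=1
  k=1: a=19, p=96, q=19
  k=2: a=6, p=581, q=115

581/115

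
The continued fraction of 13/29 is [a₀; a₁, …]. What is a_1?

2

13 = 0·29 + 13   →  a_0 = 0
29 = 2·13 + 3   →  a_1 = 2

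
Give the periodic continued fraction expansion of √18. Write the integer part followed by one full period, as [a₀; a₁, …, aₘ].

a₀ = ⌊√18⌋ = 4.
With m₀=0, d₀=1 and mₖ₊₁ = dₖaₖ − mₖ, dₖ₊₁ = (n − mₖ₊₁²)/dₖ, aₖ₊₁ = ⌊(a₀+mₖ₊₁)/dₖ₊₁⌋:
  k=1: m=4, d=2, a=4
  k=2: m=4, d=1, a=8
d=1 and a=2a₀=8 at k=2, so the next step gives (m, d) = (4, 2) again — its k=1 value — and the period has length 2.

[4; 4, 8]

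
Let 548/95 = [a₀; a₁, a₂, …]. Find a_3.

548 = 5·95 + 73   →  a_0 = 5
95 = 1·73 + 22   →  a_1 = 1
73 = 3·22 + 7   →  a_2 = 3
22 = 3·7 + 1   →  a_3 = 3

3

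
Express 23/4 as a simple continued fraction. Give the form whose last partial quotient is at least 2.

23 = 5×4 + 3
4 = 1×3 + 1
3 = 3×1 + 0  (stop)
So 23/4 = [5; 1, 3].

[5; 1, 3]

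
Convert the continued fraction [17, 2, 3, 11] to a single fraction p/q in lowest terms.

Fold from the inside: start with 11/1.
  3 + 1/11 = 34/11
  2 + 11/34 = 79/34
  17 + 34/79 = 1377/79

1377/79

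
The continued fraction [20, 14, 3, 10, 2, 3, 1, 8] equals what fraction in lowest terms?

734174/36581

Fold from the inside: start with 8/1.
  1 + 1/8 = 9/8
  3 + 8/9 = 35/9
  2 + 9/35 = 79/35
  10 + 35/79 = 825/79
  3 + 79/825 = 2554/825
  14 + 825/2554 = 36581/2554
  20 + 2554/36581 = 734174/36581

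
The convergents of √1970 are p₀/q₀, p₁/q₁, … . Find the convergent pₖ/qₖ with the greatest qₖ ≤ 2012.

50998/1149

√1970 = [44; 2, 1, 1, 2, 88, …] (period length 5).
Convergents:
  p_0/q_0 = 44/1
  p_1/q_1 = 89/2
  p_2/q_2 = 133/3
  p_3/q_3 = 222/5
  p_4/q_4 = 577/13
  p_5/q_5 = 50998/1149
  p_6/q_6 = 102573/2311
q_5 = 1149 ≤ 2012 < 2311 = q_6, so the answer is 50998/1149.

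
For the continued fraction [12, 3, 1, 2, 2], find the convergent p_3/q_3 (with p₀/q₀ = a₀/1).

135/11

Using pₖ = aₖpₖ₋₁ + pₖ₋₂, qₖ = aₖqₖ₋₁ + qₖ₋₂ (with p₋₁=1, p₋₂=0, q₋₁=0, q₋₂=1):
  k=0: a=12, p=12, q=1
  k=1: a=3, p=37, q=3
  k=2: a=1, p=49, q=4
  k=3: a=2, p=135, q=11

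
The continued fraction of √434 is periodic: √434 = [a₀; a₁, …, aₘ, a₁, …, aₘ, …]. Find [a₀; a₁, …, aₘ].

[20; 1, 4, 1, 40]

a₀ = ⌊√434⌋ = 20.
With m₀=0, d₀=1 and mₖ₊₁ = dₖaₖ − mₖ, dₖ₊₁ = (n − mₖ₊₁²)/dₖ, aₖ₊₁ = ⌊(a₀+mₖ₊₁)/dₖ₊₁⌋:
  k=1: m=20, d=34, a=1
  k=2: m=14, d=7, a=4
  k=3: m=14, d=34, a=1
  k=4: m=20, d=1, a=40
d=1 and a=2a₀=40 at k=4, so the next step gives (m, d) = (20, 34) again — its k=1 value — and the period has length 4.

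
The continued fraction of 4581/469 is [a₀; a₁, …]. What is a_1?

1

4581 = 9·469 + 360   →  a_0 = 9
469 = 1·360 + 109   →  a_1 = 1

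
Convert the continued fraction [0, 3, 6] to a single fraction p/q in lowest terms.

6/19

Using pₖ = aₖpₖ₋₁ + pₖ₋₂ and qₖ = aₖqₖ₋₁ + qₖ₋₂:
  k=0: a=0, p=0, q=1
  k=1: a=3, p=1, q=3
  k=2: a=6, p=6, q=19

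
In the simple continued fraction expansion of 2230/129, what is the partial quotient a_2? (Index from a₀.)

2

2230 = 17·129 + 37   →  a_0 = 17
129 = 3·37 + 18   →  a_1 = 3
37 = 2·18 + 1   →  a_2 = 2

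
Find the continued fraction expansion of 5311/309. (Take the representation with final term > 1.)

5311 = 17*309 + 58
309 = 5*58 + 19
58 = 3*19 + 1
19 = 19*1 + 0  (stop)
So 5311/309 = [17; 5, 3, 19].

[17; 5, 3, 19]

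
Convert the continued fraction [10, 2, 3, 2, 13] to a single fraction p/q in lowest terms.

Fold from the inside: start with 13/1.
  2 + 1/13 = 27/13
  3 + 13/27 = 94/27
  2 + 27/94 = 215/94
  10 + 94/215 = 2244/215

2244/215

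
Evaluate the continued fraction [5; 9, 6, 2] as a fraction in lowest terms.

608/119

Fold from the inside: start with 2/1.
  6 + 1/2 = 13/2
  9 + 2/13 = 119/13
  5 + 13/119 = 608/119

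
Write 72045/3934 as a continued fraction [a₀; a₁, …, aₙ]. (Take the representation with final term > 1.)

[18; 3, 5, 4, 19, 3]

72045 = 18*3934 + 1233
3934 = 3*1233 + 235
1233 = 5*235 + 58
235 = 4*58 + 3
58 = 19*3 + 1
3 = 3*1 + 0  (stop)
So 72045/3934 = [18; 3, 5, 4, 19, 3].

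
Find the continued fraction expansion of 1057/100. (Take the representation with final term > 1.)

[10; 1, 1, 3, 14]

1057 = 10·100 + 57
100 = 1·57 + 43
57 = 1·43 + 14
43 = 3·14 + 1
14 = 14·1 + 0  (stop)
So 1057/100 = [10; 1, 1, 3, 14].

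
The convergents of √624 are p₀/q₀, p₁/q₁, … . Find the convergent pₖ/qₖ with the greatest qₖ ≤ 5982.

√624 = [24; 1, 48, …] (period length 2).
Convergents:
  p_0/q_0 = 24/1
  p_1/q_1 = 25/1
  p_2/q_2 = 1224/49
  p_3/q_3 = 1249/50
  p_4/q_4 = 61176/2449
  p_5/q_5 = 62425/2499
  p_6/q_6 = 3057576/122401
q_5 = 2499 ≤ 5982 < 122401 = q_6, so the answer is 62425/2499.

62425/2499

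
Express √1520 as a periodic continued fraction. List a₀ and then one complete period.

[38; 1, 76]

a₀ = ⌊√1520⌋ = 38.
With m₀=0, d₀=1 and mₖ₊₁ = dₖaₖ − mₖ, dₖ₊₁ = (n − mₖ₊₁²)/dₖ, aₖ₊₁ = ⌊(a₀+mₖ₊₁)/dₖ₊₁⌋:
  k=1: m=38, d=76, a=1
  k=2: m=38, d=1, a=76
d=1 and a=2a₀=76 at k=2, so the next step gives (m, d) = (38, 76) again — its k=1 value — and the period has length 2.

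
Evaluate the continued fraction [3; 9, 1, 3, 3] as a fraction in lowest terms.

394/127

Fold from the inside: start with 3/1.
  3 + 1/3 = 10/3
  1 + 3/10 = 13/10
  9 + 10/13 = 127/13
  3 + 13/127 = 394/127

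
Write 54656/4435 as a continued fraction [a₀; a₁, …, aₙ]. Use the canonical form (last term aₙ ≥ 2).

[12; 3, 11, 3, 3, 1, 9]

54656 = 12*4435 + 1436
4435 = 3*1436 + 127
1436 = 11*127 + 39
127 = 3*39 + 10
39 = 3*10 + 9
10 = 1*9 + 1
9 = 9*1 + 0  (stop)
So 54656/4435 = [12; 3, 11, 3, 3, 1, 9].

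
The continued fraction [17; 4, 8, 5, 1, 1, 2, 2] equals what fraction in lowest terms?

38951/2259

Fold from the inside: start with 2/1.
  2 + 1/2 = 5/2
  1 + 2/5 = 7/5
  1 + 5/7 = 12/7
  5 + 7/12 = 67/12
  8 + 12/67 = 548/67
  4 + 67/548 = 2259/548
  17 + 548/2259 = 38951/2259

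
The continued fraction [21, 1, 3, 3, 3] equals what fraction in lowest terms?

Using pₖ = aₖpₖ₋₁ + pₖ₋₂ and qₖ = aₖqₖ₋₁ + qₖ₋₂:
  k=0: a=21, p=21, q=1
  k=1: a=1, p=22, q=1
  k=2: a=3, p=87, q=4
  k=3: a=3, p=283, q=13
  k=4: a=3, p=936, q=43

936/43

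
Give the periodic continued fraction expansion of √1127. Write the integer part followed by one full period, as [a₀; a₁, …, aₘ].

a₀ = ⌊√1127⌋ = 33.

[33; 1, 1, 3, 33, 3, 1, 1, 66]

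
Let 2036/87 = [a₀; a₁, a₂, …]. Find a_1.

2036 = 23·87 + 35   →  a_0 = 23
87 = 2·35 + 17   →  a_1 = 2

2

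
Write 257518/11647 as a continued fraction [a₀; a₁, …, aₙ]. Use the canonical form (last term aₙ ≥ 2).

[22; 9, 14, 9, 10]

257518 = 22·11647 + 1284
11647 = 9·1284 + 91
1284 = 14·91 + 10
91 = 9·10 + 1
10 = 10·1 + 0  (stop)
So 257518/11647 = [22; 9, 14, 9, 10].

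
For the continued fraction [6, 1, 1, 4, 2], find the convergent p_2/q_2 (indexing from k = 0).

Using pₖ = aₖpₖ₋₁ + pₖ₋₂, qₖ = aₖqₖ₋₁ + qₖ₋₂ (with p₋₁=1, p₋₂=0, q₋₁=0, q₋₂=1):
  k=0: a=6, p=6, q=1
  k=1: a=1, p=7, q=1
  k=2: a=1, p=13, q=2

13/2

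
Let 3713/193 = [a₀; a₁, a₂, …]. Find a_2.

5

3713 = 19·193 + 46   →  a_0 = 19
193 = 4·46 + 9   →  a_1 = 4
46 = 5·9 + 1   →  a_2 = 5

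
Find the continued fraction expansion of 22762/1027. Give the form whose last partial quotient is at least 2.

22762 = 22·1027 + 168
1027 = 6·168 + 19
168 = 8·19 + 16
19 = 1·16 + 3
16 = 5·3 + 1
3 = 3·1 + 0  (stop)
So 22762/1027 = [22; 6, 8, 1, 5, 3].

[22; 6, 8, 1, 5, 3]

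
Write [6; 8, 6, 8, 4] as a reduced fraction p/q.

10096/1649

Using pₖ = aₖpₖ₋₁ + pₖ₋₂ and qₖ = aₖqₖ₋₁ + qₖ₋₂:
  k=0: a=6, p=6, q=1
  k=1: a=8, p=49, q=8
  k=2: a=6, p=300, q=49
  k=3: a=8, p=2449, q=400
  k=4: a=4, p=10096, q=1649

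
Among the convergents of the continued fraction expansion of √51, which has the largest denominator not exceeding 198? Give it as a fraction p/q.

707/99

√51 = [7; 7, 14, …] (period length 2).
Convergents:
  p_0/q_0 = 7/1
  p_1/q_1 = 50/7
  p_2/q_2 = 707/99
  p_3/q_3 = 4999/700
q_2 = 99 ≤ 198 < 700 = q_3, so the answer is 707/99.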